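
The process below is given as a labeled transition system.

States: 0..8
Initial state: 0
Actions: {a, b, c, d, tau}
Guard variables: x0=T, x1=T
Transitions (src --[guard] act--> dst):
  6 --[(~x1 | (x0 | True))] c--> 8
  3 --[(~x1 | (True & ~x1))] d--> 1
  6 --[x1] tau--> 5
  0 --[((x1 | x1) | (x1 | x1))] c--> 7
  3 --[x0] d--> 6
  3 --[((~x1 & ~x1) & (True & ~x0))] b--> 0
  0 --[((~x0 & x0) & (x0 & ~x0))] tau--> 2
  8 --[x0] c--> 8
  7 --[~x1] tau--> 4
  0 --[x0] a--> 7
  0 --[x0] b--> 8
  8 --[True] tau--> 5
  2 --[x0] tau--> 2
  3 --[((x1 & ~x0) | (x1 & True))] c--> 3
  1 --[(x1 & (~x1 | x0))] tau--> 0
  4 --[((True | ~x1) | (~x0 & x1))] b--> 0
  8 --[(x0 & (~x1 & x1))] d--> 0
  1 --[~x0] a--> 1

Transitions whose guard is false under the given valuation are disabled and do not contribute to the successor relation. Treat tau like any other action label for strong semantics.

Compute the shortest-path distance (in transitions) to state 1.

Answer: UNREACHABLE

Working:
Layered search for 1:
  depth 0: {0}
  depth 1: {7,8}
  depth 2: {5}
1 never appears.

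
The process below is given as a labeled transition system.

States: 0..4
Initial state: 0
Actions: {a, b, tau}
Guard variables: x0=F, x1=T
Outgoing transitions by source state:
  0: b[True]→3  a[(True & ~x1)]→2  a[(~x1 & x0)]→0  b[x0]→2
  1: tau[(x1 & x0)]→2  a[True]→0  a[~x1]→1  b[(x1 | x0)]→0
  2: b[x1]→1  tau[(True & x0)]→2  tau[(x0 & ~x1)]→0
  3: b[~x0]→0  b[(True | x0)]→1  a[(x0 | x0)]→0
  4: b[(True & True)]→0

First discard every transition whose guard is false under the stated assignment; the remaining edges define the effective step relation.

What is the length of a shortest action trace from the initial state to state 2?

Answer: UNREACHABLE

Analysis:
Layered search for 2:
  L0 = {0}
  L1 = {3}
  L2 = {1}
2 never appears.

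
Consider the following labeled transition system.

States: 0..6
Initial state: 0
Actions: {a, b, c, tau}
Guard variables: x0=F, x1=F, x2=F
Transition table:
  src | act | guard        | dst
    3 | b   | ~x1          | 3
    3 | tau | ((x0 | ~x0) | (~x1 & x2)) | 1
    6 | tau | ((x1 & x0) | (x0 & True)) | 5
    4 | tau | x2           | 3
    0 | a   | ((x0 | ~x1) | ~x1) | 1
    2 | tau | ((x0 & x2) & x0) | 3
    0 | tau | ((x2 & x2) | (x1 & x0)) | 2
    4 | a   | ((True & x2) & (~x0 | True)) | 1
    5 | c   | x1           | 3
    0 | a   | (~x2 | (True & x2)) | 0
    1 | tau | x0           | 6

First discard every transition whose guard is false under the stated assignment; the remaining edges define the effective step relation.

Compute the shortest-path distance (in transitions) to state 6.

Answer: UNREACHABLE

Working:
Layered search for 6:
  Layer 0: {0}
  Layer 1: {1}
6 never appears.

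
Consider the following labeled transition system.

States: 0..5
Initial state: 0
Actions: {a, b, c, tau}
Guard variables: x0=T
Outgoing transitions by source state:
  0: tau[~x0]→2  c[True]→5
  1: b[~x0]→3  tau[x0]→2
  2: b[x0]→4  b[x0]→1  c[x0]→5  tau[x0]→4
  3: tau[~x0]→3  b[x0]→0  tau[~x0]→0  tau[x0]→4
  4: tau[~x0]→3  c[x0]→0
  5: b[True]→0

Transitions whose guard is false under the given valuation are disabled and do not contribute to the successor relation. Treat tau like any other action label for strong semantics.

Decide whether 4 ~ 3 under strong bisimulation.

Refine partition for ~:
  P[0] = {{0,1,2,3,4,5}}
  P[1] = {{0,4},{1},{2},{3},{5}}
  P[2] = {{0},{1},{2},{3},{4},{5}}
Fixed point at round 3; 6 class(es).
class of 4: {4}; class of 3: {3}

Answer: NOT BISIMILAR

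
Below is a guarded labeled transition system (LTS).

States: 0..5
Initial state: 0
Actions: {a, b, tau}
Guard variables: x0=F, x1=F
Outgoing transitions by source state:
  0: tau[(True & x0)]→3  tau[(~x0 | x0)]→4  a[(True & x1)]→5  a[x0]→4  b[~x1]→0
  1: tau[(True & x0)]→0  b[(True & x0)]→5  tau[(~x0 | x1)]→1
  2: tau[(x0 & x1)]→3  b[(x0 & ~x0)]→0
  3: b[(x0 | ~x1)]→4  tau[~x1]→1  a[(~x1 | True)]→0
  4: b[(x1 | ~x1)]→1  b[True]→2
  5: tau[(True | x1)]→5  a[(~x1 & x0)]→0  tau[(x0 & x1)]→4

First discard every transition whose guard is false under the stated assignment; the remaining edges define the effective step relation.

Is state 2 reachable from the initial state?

Answer: REACHABLE

Analysis:
9 transition(s) survive guard evaluation.
Layer 0: {0}
Layer 1: {4}  total {0,4}
Layer 2: {1,2}  total {0,1,2,4}
R = {0,1,2,4}
witness 2: tau·b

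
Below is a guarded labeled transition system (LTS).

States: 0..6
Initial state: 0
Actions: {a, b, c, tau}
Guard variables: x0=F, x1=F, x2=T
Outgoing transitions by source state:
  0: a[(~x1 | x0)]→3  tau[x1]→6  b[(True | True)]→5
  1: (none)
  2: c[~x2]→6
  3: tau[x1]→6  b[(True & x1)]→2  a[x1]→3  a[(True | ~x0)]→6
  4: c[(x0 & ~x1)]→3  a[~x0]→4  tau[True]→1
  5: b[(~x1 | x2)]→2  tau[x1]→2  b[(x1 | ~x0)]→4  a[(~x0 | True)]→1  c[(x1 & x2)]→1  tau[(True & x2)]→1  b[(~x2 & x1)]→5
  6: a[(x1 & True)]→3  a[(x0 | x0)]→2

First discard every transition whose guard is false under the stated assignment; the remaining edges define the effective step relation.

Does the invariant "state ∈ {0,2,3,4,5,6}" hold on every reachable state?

Answer: INVARIANT VIOLATED at state 1

Trace:
Safe = {0,2,3,4,5,6}
R = {0,1,2,3,4,5,6}
  0: ✓
  1: outside
  2: ✓
  3: ✓
  4: ✓
  5: ✓
  6: ✓
reach 1 via b·a — violates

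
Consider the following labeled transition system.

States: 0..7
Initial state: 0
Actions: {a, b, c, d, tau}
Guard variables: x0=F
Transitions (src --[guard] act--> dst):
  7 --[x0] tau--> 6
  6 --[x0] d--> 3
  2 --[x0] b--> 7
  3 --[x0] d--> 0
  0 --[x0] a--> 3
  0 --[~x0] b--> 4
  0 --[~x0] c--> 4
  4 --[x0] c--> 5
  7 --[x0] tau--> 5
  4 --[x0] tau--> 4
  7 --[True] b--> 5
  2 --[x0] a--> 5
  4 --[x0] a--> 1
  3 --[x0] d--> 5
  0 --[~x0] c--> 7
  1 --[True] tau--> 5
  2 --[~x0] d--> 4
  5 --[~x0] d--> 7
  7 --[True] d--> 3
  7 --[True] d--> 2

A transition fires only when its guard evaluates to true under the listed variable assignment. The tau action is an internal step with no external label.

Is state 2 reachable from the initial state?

Guard filter leaves 9 enabled edge(s).
Layer 0: {0}
Layer 1: {4,7}  now seen {0,4,7}
Layer 2: {2,3,5}  now seen {0,2,3,4,5,7}
Reachable = {0,2,3,4,5,7}
Path to 2: c·d

Answer: REACHABLE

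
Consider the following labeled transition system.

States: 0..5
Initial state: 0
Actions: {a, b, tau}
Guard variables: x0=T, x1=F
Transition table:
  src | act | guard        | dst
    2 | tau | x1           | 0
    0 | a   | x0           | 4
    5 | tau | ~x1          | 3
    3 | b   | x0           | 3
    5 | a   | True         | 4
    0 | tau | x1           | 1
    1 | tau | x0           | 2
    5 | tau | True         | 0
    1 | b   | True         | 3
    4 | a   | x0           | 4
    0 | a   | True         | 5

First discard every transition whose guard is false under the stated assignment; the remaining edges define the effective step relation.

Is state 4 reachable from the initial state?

Answer: REACHABLE

Analysis:
After dropping false guards: 9 live edges.
depth 0: {0}
depth 1: {4,5}  now seen {0,4,5}
depth 2: {3}  now seen {0,3,4,5}
Reach set: {0,3,4,5}
Path to 4: a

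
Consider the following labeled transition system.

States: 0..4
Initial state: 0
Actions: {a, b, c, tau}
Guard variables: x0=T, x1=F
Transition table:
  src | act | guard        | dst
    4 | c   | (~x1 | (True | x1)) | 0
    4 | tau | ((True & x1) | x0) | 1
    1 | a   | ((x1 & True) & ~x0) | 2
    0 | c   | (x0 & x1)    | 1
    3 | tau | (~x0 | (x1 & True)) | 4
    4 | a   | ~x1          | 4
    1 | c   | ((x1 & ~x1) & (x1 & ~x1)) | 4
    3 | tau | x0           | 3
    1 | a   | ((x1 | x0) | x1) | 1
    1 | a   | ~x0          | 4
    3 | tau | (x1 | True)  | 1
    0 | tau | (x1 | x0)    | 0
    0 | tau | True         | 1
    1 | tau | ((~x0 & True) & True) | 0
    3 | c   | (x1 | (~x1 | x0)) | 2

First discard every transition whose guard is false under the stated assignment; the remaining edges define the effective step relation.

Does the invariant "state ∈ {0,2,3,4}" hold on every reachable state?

Answer: INVARIANT VIOLATED at state 1

Working:
Allowed set {0,2,3,4}
R = {0,1}
  0: ✓
  1: VIOLATES
reach 1 via tau — violates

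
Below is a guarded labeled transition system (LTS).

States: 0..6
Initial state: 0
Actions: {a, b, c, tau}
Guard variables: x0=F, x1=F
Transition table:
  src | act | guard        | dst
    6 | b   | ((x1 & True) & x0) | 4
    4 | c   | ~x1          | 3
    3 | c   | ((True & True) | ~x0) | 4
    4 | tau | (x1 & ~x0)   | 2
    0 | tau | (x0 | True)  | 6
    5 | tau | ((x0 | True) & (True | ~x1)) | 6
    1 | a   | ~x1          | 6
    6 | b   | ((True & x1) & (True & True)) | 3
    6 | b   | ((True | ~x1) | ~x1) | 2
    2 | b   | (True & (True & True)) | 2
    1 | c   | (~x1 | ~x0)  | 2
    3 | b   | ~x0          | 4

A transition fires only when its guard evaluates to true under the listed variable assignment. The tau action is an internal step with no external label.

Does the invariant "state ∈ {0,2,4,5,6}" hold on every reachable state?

Inv-set: {0,2,4,5,6}
Reach set: {0,2,6}
  0: ✓
  2: ✓
  6: ✓

Answer: INVARIANT HOLDS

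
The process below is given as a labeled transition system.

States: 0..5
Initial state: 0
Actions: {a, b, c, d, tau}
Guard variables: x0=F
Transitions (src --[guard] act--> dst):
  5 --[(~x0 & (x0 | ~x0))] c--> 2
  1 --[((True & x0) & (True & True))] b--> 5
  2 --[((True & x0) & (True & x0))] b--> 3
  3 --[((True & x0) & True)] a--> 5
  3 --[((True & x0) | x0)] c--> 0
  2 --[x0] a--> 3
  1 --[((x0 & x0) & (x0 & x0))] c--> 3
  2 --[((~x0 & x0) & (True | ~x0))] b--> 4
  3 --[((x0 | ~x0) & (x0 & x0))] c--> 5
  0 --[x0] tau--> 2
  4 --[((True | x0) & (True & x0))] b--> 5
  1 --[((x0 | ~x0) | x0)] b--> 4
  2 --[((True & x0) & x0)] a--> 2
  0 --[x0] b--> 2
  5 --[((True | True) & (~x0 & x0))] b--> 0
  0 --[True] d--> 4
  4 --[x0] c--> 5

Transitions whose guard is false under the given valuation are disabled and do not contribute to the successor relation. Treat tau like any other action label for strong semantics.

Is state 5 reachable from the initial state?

Answer: UNREACHABLE

Analysis:
After dropping false guards: 3 live edges.
L0 = {0}
L1 = {4}  now seen {0,4}
Reachable = {0,4}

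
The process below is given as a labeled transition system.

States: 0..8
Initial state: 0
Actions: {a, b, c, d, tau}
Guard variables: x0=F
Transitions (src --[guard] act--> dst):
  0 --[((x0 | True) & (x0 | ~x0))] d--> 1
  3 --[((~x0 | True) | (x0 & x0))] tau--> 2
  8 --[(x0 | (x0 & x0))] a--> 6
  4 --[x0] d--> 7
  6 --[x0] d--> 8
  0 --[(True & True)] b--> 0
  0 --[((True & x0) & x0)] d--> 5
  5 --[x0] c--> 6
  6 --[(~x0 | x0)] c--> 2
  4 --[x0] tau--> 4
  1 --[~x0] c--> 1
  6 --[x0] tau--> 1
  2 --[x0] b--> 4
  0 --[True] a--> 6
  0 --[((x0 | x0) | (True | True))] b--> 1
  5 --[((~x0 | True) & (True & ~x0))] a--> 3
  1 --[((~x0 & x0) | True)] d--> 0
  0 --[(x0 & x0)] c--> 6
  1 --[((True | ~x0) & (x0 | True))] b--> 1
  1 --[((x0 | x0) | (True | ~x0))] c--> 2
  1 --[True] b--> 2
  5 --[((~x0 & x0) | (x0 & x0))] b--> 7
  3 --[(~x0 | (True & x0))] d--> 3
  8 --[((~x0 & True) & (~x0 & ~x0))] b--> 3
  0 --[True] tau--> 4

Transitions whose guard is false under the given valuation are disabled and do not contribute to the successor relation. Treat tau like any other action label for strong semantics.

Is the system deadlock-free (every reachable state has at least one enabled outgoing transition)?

Reach set: {0,1,2,4,6}
  0: a→6  b→0  b→1  d→1  tau→4  [5 out]
  1: b→1  b→2  c→1  c→2  d→0  [5 out]
  2: ∅  [deadlock]
  4: ∅  [deadlock]
  6: c→2  [1 out]
Path to 2: d·c

Answer: DEADLOCK at state 2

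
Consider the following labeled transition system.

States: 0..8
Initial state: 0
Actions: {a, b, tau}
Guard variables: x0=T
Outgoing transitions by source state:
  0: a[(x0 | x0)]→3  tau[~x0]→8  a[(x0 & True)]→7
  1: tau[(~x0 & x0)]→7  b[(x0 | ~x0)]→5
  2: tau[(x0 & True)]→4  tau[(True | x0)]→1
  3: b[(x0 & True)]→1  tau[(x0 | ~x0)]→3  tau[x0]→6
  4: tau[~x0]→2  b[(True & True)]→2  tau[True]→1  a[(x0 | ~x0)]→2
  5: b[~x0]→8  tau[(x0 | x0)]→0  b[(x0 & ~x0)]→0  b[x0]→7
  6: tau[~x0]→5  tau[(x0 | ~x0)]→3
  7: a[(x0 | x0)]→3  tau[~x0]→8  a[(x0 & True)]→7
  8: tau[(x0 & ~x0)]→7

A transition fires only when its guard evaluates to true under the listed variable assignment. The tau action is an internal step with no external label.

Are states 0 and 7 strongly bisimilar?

Answer: BISIMILAR

Trace:
Compute ~ classes (split until stable):
  P[0] = {{0,1,2,3,4,5,6,7,8}}
  P[1] = {{0,7},{1},{2,6},{3,5},{4},{8}}
  P[2] = {{0,7},{1},{2},{3},{4},{5},{6},{8}}
Fixed point at round 3; 8 class(es).
[0]={0,7}  [7]={0,7}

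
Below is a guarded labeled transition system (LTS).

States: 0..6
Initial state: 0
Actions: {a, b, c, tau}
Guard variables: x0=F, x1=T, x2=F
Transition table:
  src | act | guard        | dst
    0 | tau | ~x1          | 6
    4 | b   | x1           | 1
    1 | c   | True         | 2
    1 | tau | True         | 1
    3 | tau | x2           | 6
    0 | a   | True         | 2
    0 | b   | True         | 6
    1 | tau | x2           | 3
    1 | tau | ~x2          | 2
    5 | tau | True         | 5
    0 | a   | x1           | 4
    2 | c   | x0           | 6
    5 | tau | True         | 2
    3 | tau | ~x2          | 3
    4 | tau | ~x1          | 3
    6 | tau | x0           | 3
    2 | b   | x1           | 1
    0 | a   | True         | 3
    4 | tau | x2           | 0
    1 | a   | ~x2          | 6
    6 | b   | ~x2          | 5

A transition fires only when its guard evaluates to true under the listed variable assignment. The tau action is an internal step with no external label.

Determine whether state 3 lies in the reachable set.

Answer: REACHABLE

Working:
14 transition(s) survive guard evaluation.
depth 0: {0}
depth 1: {2,3,4,6}  total {0,2,3,4,6}
depth 2: {1,5}  total {0,1,2,3,4,5,6}
Reachable = {0,1,2,3,4,5,6}
trace reaching 3: a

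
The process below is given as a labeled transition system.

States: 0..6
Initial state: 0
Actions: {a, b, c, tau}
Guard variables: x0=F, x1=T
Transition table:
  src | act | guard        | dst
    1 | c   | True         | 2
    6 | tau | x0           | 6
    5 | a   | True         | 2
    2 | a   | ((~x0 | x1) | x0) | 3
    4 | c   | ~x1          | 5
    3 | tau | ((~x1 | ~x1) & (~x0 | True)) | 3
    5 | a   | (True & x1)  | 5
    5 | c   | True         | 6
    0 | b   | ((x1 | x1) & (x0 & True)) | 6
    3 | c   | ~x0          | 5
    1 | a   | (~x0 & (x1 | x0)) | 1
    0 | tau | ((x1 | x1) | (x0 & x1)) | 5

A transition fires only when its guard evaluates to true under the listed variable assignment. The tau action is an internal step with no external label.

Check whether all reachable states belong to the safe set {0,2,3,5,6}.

Answer: INVARIANT HOLDS

Working:
Inv-set: {0,2,3,5,6}
R = {0,2,3,5,6}
  0: ✓
  2: ✓
  3: ✓
  5: ✓
  6: ✓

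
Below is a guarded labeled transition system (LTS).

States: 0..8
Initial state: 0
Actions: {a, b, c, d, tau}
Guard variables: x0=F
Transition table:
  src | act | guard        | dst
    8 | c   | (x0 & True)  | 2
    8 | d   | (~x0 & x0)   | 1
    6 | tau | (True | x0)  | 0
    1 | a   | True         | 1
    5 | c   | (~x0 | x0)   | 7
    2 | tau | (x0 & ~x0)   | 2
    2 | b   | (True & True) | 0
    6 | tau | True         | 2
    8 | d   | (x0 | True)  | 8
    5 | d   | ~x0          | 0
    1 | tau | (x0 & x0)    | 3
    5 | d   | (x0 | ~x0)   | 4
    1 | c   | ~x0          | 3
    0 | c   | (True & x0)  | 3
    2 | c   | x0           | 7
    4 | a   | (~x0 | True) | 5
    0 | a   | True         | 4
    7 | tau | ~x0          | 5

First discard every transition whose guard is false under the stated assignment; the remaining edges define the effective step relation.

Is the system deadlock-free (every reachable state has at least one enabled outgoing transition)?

Reach set: {0,4,5,7}
  0: a→4  [1 exit(s)]
  4: a→5  [1 exit(s)]
  5: c→7  d→0  d→4  [3 exit(s)]
  7: tau→5  [1 exit(s)]

Answer: DEADLOCK-FREE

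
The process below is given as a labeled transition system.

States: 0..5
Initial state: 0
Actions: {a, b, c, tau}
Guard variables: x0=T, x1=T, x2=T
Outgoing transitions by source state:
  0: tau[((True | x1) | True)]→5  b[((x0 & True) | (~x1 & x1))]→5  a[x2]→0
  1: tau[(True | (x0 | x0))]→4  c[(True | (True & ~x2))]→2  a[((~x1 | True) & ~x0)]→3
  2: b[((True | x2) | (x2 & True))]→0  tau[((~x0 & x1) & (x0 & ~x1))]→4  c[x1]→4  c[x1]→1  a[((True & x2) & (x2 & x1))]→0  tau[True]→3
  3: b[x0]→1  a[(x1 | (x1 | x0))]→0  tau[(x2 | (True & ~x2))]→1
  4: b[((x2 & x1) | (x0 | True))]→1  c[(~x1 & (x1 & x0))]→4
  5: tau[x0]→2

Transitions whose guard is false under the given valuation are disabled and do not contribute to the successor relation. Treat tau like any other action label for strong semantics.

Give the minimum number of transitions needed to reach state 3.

BFS to 3:
  Layer 0: {0}
  Layer 1: {5}
  Layer 2: {2}
  Layer 3: {1,3,4}
3 enters at depth 3; path b·tau·tau

Answer: 3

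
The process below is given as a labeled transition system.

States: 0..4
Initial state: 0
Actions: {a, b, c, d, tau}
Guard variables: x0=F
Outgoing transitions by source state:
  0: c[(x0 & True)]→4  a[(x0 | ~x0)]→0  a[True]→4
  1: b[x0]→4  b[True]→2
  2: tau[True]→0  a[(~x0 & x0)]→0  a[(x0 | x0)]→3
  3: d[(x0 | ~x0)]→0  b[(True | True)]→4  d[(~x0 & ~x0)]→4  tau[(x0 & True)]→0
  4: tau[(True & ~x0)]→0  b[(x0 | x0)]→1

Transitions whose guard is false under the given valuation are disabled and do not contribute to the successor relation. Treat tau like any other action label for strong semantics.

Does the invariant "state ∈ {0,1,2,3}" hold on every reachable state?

Inv-set: {0,1,2,3}
Reach set: {0,4}
  0: safe
  4: ✗ unsafe
counterexample path to 4: a

Answer: INVARIANT VIOLATED at state 4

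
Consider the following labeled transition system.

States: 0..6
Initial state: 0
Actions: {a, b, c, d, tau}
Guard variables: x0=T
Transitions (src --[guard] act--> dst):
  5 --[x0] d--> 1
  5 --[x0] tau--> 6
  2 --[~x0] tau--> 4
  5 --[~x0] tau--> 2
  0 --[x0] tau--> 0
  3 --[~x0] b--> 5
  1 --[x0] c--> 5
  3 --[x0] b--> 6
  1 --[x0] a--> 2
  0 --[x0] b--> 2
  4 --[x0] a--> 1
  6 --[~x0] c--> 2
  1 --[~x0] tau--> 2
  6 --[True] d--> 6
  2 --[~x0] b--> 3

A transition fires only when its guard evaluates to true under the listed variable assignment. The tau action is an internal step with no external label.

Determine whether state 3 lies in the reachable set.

Answer: UNREACHABLE

Working:
9 transition(s) survive guard evaluation.
L0 = {0}
L1 = {2}  cumulative {0,2}
R = {0,2}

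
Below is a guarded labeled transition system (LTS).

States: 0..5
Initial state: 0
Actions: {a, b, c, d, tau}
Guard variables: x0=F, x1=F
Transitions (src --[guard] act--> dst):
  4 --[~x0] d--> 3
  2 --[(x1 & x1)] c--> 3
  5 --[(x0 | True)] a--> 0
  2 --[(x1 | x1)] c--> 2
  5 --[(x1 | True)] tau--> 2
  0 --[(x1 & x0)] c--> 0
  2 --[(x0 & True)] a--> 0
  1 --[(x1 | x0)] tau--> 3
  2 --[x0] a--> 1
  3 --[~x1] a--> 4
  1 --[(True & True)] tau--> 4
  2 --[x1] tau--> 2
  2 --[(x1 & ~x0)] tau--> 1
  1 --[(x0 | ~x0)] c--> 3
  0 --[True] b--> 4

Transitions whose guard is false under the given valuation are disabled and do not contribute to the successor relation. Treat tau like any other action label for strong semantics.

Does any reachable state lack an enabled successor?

Answer: DEADLOCK-FREE

Trace:
R = {0,3,4}
  0: b→4  [deg 1]
  3: a→4  [deg 1]
  4: d→3  [deg 1]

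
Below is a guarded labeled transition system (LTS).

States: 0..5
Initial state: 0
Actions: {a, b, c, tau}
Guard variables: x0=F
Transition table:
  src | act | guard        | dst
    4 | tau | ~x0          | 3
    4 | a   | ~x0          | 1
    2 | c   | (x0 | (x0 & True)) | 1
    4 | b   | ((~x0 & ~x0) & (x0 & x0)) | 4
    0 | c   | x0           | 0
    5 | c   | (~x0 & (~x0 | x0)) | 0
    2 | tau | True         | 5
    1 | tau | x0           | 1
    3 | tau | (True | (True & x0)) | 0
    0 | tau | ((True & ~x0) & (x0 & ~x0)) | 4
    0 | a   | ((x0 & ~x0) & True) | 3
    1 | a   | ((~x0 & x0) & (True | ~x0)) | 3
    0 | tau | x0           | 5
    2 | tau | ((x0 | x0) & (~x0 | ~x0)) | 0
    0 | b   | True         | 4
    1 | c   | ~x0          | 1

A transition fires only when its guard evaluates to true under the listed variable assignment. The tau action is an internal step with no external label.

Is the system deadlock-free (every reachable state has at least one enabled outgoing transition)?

Reachable = {0,1,3,4}
  0: b→4  [deg 1]
  1: c→1  [deg 1]
  3: tau→0  [deg 1]
  4: a→1  tau→3  [deg 2]

Answer: DEADLOCK-FREE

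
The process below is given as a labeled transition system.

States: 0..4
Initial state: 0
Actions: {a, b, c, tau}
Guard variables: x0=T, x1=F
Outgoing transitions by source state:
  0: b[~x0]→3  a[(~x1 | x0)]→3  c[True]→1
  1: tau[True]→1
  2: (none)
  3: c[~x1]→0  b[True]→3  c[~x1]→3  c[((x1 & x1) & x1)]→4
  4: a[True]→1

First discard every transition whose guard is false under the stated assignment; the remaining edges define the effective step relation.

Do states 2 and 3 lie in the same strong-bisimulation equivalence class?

Bisimulation quotient by refinement:
  π0 = {{0,1,2,3,4}}
  π1 = {{0},{1},{2},{3},{4}}
Fixed point at round 2; 5 class(es).
[2]={2}  [3]={3}

Answer: NOT BISIMILAR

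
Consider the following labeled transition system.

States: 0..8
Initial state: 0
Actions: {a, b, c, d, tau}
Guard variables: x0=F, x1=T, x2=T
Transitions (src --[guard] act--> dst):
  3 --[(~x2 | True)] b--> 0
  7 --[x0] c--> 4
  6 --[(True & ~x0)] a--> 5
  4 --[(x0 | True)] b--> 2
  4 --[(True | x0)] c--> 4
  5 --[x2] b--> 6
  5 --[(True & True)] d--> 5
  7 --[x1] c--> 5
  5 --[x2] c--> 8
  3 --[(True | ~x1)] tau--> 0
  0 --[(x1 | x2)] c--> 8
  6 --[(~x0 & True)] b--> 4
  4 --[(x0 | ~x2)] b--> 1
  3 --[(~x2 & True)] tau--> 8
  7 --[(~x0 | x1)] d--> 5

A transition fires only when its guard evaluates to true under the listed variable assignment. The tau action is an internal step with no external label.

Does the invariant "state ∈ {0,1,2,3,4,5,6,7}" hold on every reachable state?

Answer: INVARIANT VIOLATED at state 8

Working:
Inv-set: {0,1,2,3,4,5,6,7}
R = {0,8}
  0: safe
  8: outside
reach 8 via c — violates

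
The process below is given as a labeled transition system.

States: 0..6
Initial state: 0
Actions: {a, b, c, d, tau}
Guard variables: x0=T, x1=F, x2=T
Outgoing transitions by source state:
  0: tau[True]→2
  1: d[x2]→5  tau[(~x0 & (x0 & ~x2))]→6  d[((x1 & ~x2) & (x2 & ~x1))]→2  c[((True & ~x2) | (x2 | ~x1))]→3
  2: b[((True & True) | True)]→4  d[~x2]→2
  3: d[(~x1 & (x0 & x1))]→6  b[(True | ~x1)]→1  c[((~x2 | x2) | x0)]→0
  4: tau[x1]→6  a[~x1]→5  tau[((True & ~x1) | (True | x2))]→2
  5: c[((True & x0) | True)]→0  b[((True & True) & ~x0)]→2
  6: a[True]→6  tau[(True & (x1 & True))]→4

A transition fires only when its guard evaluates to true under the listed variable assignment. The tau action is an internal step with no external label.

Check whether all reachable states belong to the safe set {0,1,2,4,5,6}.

Answer: INVARIANT HOLDS

Trace:
Inv-set: {0,1,2,4,5,6}
Reachable = {0,2,4,5}
  0: ✓
  2: ✓
  4: ✓
  5: ✓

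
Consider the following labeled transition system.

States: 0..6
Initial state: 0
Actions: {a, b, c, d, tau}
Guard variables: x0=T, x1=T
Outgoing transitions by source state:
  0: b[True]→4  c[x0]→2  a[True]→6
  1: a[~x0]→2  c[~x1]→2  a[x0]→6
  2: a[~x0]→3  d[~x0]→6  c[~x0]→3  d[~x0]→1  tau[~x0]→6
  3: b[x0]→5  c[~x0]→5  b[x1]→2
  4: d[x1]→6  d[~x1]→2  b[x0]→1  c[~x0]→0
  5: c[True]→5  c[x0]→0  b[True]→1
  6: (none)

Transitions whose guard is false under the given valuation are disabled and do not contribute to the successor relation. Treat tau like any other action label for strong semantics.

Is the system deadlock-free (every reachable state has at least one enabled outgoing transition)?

Reachable = {0,1,2,4,6}
  0: a→6  b→4  c→2  [3 out]
  1: a→6  [1 out]
  2: ∅  [STUCK]
  4: b→1  d→6  [2 out]
  6: ∅  [STUCK]
Path to 2: c

Answer: DEADLOCK at state 2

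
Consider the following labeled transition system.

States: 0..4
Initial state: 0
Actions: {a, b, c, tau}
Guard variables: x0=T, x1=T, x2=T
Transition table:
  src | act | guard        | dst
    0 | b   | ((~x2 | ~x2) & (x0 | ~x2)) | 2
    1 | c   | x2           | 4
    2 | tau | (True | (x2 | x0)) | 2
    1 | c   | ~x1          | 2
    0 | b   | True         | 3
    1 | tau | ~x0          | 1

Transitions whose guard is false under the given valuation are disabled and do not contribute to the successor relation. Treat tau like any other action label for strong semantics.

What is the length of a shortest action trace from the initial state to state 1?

Layered search for 1:
  depth 0: {0}
  depth 1: {3}
1 never appears.

Answer: UNREACHABLE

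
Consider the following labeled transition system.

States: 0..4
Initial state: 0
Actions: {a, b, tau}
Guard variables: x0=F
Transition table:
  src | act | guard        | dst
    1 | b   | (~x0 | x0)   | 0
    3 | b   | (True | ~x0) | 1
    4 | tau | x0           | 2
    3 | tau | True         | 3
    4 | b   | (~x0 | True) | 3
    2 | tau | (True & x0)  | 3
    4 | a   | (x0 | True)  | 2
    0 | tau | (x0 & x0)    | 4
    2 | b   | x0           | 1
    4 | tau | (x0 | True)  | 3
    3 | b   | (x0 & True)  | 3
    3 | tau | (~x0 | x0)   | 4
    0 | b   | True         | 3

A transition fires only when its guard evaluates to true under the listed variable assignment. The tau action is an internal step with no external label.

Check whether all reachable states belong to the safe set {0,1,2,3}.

Answer: INVARIANT VIOLATED at state 4

Trace:
Safe = {0,1,2,3}
R = {0,1,2,3,4}
  0: safe
  1: safe
  2: safe
  3: safe
  4: ✗ unsafe
counterexample path to 4: b·tau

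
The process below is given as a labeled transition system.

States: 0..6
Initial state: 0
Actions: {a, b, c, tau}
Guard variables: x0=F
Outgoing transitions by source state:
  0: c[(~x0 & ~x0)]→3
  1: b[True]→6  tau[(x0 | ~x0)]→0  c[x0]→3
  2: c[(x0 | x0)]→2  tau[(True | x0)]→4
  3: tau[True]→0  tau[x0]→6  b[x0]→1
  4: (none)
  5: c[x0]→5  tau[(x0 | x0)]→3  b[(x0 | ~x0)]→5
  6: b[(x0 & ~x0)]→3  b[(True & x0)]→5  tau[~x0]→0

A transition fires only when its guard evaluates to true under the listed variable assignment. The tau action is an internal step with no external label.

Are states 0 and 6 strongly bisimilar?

Answer: NOT BISIMILAR

Working:
Bisimulation quotient by refinement:
  π0 = {{0,1,2,3,4,5,6}}
  π1 = {{0},{1},{2,3,6},{4},{5}}
  π2 = {{0},{1},{2},{3,6},{4},{5}}
Fixed point at round 3; 6 class(es).
[0]={0}  [6]={3,6}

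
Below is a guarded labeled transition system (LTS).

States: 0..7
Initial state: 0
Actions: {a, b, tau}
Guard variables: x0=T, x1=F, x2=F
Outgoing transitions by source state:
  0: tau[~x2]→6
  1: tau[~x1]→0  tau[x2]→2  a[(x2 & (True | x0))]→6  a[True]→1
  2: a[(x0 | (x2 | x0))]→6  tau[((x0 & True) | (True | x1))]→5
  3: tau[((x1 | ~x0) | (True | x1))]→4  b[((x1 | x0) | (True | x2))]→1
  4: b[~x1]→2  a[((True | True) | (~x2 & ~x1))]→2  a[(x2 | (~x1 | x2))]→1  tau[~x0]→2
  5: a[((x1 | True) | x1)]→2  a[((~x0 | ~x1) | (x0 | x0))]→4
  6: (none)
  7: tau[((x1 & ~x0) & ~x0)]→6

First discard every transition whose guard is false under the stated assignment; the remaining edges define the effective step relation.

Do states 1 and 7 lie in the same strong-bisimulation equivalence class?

Answer: NOT BISIMILAR

Trace:
Compute ~ classes (split until stable):
  round 0: {{0,1,2,3,4,5,6,7}}
  round 1: {{0},{1,2},{3},{4},{5},{6,7}}
  round 2: {{0},{1},{2},{3},{4},{5},{6,7}}
stable after 3 split(s): 7 block(s)
[1]={1}  [7]={6,7}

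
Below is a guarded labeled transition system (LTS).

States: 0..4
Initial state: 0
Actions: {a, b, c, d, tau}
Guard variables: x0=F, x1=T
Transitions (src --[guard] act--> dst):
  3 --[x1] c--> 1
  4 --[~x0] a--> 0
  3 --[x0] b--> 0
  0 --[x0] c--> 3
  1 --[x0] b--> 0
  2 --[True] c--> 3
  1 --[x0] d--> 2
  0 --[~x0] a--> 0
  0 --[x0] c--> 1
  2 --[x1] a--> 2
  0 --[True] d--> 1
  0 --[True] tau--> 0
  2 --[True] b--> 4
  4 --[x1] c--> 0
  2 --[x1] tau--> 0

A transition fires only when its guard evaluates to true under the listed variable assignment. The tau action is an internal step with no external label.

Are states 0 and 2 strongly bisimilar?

Answer: NOT BISIMILAR

Working:
Compute ~ classes (split until stable):
  π0 = {{0,1,2,3,4}}
  π1 = {{0},{1},{2},{3},{4}}
5 equivalence class(es) (converged in 2)
class of 0: {0}; class of 2: {2}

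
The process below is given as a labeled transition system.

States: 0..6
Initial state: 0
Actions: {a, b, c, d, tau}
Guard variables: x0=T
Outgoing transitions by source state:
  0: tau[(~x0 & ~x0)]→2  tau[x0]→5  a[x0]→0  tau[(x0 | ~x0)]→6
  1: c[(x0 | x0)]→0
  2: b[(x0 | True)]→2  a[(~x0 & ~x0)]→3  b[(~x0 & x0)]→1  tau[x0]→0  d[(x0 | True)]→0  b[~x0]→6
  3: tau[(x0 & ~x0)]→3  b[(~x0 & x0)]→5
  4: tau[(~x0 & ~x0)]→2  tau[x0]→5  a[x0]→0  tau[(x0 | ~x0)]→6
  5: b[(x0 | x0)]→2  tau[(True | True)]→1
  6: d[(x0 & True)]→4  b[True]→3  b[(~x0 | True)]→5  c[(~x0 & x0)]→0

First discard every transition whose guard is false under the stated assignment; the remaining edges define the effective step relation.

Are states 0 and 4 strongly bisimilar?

Bisimulation quotient by refinement:
  π0 = {{0,1,2,3,4,5,6}}
  π1 = {{0,4},{1},{2},{3},{5},{6}}
Fixed point at round 2; 6 class(es).
0∈{0,4}, 4∈{0,4}

Answer: BISIMILAR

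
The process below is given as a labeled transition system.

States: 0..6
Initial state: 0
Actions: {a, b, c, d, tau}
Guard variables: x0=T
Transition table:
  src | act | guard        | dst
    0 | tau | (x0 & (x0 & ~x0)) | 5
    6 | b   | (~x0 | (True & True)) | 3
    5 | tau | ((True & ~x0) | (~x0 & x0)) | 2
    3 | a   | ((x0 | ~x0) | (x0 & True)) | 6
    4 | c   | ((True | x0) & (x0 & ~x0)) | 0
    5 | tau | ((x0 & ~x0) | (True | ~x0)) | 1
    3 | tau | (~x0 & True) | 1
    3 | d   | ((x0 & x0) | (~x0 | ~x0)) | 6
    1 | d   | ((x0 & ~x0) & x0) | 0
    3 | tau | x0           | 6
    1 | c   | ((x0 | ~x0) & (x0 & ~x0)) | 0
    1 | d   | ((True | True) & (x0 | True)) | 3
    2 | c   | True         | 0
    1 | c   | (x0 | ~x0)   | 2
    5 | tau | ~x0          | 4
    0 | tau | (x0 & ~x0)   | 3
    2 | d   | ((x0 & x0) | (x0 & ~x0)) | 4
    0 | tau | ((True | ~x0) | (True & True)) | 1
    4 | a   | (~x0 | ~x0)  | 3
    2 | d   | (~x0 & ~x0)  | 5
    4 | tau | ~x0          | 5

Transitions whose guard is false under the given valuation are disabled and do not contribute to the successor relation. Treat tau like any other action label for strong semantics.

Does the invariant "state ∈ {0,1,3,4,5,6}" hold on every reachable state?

Answer: INVARIANT VIOLATED at state 2

Analysis:
Safe = {0,1,3,4,5,6}
R = {0,1,2,3,4,6}
  0: ✓
  1: ✓
  2: outside
  3: ✓
  4: ✓
  6: ✓
witness against invariant: tau·c → 2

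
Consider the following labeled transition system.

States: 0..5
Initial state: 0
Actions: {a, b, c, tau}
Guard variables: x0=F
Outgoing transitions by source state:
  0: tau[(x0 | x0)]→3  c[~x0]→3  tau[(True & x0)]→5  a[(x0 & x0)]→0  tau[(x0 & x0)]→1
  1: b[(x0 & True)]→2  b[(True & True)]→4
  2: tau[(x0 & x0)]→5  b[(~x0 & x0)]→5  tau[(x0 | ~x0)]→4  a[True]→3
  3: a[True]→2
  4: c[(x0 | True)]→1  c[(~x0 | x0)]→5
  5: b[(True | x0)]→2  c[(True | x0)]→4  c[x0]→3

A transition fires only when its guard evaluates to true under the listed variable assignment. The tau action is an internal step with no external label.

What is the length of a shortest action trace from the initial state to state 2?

Answer: 2

Trace:
BFS to 2:
  depth 0: {0}
  depth 1: {3}
  depth 2: {2}
first hit 2 at d=2 via c·a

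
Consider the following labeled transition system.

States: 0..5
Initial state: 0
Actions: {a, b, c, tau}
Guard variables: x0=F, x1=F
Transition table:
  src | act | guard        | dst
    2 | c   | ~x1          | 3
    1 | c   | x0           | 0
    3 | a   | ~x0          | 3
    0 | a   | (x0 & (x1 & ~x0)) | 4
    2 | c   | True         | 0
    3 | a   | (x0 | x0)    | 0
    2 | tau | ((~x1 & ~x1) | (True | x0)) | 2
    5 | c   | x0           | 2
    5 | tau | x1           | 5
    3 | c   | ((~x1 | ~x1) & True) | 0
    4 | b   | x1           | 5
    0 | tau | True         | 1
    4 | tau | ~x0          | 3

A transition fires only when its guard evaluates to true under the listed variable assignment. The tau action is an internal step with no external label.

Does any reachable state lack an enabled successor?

Reachable = {0,1}
  0: tau→1  [1 out]
  1: ∅  [deadlock]
Path to 1: tau

Answer: DEADLOCK at state 1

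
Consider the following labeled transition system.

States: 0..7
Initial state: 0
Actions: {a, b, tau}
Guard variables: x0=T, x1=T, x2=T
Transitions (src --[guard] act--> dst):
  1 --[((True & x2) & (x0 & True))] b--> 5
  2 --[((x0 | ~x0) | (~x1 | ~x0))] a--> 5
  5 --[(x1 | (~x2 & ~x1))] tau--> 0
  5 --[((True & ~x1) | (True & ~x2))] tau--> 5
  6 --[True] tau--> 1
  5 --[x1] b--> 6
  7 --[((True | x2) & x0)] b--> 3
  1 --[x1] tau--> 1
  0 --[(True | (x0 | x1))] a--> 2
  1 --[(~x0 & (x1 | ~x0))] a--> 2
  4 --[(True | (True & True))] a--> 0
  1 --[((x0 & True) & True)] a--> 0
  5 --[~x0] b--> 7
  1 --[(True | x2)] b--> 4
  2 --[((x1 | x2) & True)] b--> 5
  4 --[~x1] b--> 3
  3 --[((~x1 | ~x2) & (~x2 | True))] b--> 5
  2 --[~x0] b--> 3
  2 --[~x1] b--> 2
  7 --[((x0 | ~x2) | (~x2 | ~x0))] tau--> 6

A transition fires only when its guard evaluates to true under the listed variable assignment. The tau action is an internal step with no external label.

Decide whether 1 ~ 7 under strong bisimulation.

Bisimulation quotient by refinement:
  P[0] = {{0,1,2,3,4,5,6,7}}
  P[1] = {{0,4},{1},{2},{3},{5,7},{6}}
  P[2] = {{0},{1},{2},{3},{4},{5},{6},{7}}
8 equivalence class(es) (converged in 3)
[1]={1}  [7]={7}

Answer: NOT BISIMILAR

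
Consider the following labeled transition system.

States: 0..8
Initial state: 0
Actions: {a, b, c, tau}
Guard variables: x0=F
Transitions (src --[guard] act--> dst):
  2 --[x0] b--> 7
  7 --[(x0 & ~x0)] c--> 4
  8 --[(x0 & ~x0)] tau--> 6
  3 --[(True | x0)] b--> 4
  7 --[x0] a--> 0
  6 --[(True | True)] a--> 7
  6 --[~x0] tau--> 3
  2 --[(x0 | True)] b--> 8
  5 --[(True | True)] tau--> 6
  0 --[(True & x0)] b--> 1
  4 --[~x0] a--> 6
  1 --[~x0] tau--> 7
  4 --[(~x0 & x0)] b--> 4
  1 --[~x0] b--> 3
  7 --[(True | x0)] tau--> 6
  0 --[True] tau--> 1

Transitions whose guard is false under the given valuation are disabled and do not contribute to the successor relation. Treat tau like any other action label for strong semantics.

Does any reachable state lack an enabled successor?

R = {0,1,3,4,6,7}
  0: tau→1  [deg 1]
  1: b→3  tau→7  [deg 2]
  3: b→4  [deg 1]
  4: a→6  [deg 1]
  6: a→7  tau→3  [deg 2]
  7: tau→6  [deg 1]

Answer: DEADLOCK-FREE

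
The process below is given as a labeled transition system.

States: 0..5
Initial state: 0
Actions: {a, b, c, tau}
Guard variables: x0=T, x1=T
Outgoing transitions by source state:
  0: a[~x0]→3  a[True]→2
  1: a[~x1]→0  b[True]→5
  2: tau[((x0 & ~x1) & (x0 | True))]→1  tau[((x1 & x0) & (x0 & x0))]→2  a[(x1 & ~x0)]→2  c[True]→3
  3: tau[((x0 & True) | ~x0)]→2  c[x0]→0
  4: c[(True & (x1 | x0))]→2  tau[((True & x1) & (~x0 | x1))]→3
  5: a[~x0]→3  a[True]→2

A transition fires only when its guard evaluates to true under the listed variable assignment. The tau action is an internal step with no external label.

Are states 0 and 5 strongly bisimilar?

Compute ~ classes (split until stable):
  π0 = {{0,1,2,3,4,5}}
  π1 = {{0,5},{1},{2,3,4}}
  π2 = {{0,5},{1},{2,4},{3}}
  π3 = {{0,5},{1},{2},{3},{4}}
5 equivalence class(es) (converged in 4)
[0]={0,5}  [5]={0,5}

Answer: BISIMILAR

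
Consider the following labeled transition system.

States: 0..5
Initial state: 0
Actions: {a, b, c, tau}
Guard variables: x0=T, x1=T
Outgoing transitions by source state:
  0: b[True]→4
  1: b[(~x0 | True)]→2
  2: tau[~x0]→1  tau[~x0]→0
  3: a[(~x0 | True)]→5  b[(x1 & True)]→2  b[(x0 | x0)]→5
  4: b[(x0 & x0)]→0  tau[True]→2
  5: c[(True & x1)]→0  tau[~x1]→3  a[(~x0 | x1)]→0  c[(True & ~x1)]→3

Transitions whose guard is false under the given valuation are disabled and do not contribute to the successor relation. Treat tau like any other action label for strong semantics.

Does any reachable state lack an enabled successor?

Answer: DEADLOCK at state 2

Trace:
R = {0,2,4}
  0: b→4  [1 out]
  2: ∅  [STUCK]
  4: b→0  tau→2  [2 out]
Path to 2: b·tau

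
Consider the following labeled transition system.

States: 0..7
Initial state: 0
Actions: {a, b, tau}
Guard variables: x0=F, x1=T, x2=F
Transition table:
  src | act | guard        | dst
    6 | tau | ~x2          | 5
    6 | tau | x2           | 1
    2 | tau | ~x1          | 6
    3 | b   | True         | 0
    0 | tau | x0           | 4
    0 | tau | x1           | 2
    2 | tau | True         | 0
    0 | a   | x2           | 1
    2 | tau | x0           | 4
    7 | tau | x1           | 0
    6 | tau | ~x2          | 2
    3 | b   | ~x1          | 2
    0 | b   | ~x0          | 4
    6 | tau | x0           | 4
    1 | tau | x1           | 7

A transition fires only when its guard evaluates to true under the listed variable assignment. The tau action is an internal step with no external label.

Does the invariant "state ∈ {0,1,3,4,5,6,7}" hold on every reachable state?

Inv-set: {0,1,3,4,5,6,7}
Reach set: {0,2,4}
  0: ok
  2: ✗ unsafe
  4: ok
counterexample path to 2: tau

Answer: INVARIANT VIOLATED at state 2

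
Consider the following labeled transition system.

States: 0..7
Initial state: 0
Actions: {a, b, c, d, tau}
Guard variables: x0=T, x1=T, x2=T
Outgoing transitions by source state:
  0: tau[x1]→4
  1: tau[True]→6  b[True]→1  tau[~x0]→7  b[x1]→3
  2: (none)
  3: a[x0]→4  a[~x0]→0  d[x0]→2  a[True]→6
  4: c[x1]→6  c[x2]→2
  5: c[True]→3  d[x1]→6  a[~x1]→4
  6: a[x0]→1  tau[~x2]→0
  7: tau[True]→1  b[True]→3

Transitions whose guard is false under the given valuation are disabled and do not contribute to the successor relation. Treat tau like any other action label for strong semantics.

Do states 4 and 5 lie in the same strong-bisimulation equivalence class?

Answer: NOT BISIMILAR

Analysis:
Bisimulation quotient by refinement:
  P[0] = {{0,1,2,3,4,5,6,7}}
  P[1] = {{0},{1,7},{2},{3},{4},{5},{6}}
  P[2] = {{0},{1},{2},{3},{4},{5},{6},{7}}
stable after 3 split(s): 8 block(s)
class of 4: {4}; class of 5: {5}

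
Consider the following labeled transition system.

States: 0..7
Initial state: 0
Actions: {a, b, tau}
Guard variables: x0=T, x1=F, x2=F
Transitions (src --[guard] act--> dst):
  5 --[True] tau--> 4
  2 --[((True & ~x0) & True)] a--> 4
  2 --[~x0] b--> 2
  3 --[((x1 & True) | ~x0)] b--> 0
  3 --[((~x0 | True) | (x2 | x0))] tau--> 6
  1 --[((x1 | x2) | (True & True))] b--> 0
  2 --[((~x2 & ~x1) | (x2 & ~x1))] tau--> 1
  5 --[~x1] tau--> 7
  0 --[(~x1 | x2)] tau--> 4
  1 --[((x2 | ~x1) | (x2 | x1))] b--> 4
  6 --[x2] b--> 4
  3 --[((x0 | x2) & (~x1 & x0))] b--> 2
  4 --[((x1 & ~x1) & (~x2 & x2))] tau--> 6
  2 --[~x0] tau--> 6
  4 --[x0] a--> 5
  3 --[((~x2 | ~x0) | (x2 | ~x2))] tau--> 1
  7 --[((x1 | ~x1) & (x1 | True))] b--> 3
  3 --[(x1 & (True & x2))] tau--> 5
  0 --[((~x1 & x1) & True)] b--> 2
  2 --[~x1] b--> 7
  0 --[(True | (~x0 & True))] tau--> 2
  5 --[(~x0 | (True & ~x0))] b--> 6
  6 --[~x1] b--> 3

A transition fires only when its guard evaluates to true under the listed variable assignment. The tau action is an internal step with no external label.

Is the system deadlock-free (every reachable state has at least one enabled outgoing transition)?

Answer: DEADLOCK-FREE

Analysis:
Reachable = {0,1,2,3,4,5,6,7}
  0: tau→2  tau→4  [2 exit(s)]
  1: b→0  b→4  [2 exit(s)]
  2: b→7  tau→1  [2 exit(s)]
  3: b→2  tau→1  tau→6  [3 exit(s)]
  4: a→5  [1 exit(s)]
  5: tau→4  tau→7  [2 exit(s)]
  6: b→3  [1 exit(s)]
  7: b→3  [1 exit(s)]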